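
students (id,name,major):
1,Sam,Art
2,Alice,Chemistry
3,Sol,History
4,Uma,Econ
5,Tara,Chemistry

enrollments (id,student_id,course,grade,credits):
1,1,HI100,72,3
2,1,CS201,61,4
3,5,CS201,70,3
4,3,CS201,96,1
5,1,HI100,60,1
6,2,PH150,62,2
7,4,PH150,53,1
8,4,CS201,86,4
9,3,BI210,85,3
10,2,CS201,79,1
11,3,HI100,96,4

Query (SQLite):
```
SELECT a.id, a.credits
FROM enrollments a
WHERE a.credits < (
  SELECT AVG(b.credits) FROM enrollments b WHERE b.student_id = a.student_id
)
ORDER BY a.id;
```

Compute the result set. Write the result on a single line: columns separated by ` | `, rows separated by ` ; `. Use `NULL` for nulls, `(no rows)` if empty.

4 | 1 ; 5 | 1 ; 7 | 1 ; 10 | 1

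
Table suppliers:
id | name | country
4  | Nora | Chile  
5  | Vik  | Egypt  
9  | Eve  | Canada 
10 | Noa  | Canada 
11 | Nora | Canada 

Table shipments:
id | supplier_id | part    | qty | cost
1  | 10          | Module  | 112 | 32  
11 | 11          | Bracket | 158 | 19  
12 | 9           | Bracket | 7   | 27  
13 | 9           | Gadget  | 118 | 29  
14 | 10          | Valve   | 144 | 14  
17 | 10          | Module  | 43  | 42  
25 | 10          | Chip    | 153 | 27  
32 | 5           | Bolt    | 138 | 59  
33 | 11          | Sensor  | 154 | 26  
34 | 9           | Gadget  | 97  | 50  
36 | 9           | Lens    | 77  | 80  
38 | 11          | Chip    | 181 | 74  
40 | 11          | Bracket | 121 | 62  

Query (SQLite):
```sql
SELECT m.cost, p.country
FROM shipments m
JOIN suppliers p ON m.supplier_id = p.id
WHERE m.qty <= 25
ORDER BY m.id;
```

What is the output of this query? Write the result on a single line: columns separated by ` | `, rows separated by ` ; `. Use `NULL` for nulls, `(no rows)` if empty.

Each shipments row matches the suppliers row where supplier_id = suppliers.id.
Then keep rows with m.qty <= 25.

27 | Canada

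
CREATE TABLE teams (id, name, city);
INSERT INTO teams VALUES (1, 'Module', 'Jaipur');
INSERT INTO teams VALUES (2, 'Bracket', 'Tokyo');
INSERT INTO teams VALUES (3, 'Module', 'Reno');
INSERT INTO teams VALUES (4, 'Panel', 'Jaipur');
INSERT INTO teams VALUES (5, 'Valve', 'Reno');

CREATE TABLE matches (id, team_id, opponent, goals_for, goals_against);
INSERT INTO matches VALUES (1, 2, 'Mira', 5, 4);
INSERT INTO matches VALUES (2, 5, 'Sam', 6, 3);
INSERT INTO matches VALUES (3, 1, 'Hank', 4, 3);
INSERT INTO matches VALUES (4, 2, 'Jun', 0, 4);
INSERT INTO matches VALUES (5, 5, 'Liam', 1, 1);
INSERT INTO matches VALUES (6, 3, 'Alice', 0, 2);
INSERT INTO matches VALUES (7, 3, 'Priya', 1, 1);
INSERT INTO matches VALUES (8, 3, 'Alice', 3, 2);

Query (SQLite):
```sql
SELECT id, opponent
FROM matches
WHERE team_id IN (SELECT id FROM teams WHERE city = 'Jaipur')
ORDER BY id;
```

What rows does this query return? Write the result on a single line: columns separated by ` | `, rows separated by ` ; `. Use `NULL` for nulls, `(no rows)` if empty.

Inner query: teams.id where city = 'Jaipur'.
Outer: keep matches rows whose team_id is in that set.
Inner query → {1, 4}

3 | Hank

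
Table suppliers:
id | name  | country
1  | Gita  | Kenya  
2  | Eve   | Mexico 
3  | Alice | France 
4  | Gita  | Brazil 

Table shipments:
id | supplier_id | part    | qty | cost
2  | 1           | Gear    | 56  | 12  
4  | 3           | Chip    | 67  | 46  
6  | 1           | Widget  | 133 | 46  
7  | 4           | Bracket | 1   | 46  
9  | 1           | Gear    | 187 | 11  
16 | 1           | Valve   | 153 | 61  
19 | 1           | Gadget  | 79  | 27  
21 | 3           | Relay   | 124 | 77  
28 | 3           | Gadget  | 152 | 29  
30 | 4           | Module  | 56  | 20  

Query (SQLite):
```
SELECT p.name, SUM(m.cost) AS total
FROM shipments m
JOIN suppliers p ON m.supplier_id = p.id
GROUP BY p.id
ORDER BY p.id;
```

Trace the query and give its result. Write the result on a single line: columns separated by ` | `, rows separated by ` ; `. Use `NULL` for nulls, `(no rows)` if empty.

Gita | 157 ; Alice | 152 ; Gita | 66

Join each shipments row to its suppliers via supplier_id.
Group joined rows by suppliers.id; compute SUM(m.cost) per group.
  1: ids {2, 6, 9, 16, 19} → SUM(m.cost)=157
  3: ids {4, 21, 28} → SUM(m.cost)=152
  4: ids {7, 30} → SUM(m.cost)=66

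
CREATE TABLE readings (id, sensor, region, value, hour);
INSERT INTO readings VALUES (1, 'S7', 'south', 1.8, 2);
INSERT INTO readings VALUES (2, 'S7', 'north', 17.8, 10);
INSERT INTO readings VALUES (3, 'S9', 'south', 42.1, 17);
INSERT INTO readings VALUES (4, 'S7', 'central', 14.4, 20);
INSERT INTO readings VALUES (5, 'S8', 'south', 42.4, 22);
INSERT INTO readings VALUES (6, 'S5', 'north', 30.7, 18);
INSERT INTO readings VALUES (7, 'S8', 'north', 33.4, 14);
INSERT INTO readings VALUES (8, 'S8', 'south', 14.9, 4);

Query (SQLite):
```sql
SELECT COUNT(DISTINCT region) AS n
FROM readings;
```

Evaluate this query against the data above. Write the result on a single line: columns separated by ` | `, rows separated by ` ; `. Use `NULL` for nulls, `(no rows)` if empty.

Count distinct non-NULL region values.

3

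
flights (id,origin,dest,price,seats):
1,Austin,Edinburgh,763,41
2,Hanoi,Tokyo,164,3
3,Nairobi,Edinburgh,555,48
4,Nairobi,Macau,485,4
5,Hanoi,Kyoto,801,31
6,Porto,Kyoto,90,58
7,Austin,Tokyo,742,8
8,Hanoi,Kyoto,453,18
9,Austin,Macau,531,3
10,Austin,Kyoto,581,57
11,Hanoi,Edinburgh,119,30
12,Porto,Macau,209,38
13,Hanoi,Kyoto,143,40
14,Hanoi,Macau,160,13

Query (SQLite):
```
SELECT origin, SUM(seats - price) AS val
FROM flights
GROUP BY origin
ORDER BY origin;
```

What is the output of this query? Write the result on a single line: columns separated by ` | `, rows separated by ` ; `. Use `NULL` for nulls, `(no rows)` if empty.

Austin | -2508 ; Hanoi | -1705 ; Nairobi | -988 ; Porto | -203

For each row compute seats - price.
Group by origin; take SUM of the expression per group.
  Austin: ids {1, 7, 9, 10} → SUM(seats - price)=-2508
  Hanoi: ids {2, 5, 8, 11, 13, 14} → SUM(seats - price)=-1705
  Nairobi: ids {3, 4} → SUM(seats - price)=-988
  Porto: ids {6, 12} → SUM(seats - price)=-203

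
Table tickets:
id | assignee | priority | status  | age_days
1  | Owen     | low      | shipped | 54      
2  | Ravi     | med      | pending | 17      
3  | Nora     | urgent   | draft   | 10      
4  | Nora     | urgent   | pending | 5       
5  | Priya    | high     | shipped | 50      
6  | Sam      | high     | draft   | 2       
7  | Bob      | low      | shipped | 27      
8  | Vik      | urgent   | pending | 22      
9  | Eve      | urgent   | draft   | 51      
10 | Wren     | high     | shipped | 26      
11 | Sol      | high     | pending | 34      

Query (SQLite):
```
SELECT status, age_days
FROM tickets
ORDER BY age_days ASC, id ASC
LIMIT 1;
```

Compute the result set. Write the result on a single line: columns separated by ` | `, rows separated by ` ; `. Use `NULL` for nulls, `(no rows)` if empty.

Sort by age_days asc, tiebreak id asc: (2, id=6), (5, id=4), (10, id=3), (17, id=2) …. Take first 1.

draft | 2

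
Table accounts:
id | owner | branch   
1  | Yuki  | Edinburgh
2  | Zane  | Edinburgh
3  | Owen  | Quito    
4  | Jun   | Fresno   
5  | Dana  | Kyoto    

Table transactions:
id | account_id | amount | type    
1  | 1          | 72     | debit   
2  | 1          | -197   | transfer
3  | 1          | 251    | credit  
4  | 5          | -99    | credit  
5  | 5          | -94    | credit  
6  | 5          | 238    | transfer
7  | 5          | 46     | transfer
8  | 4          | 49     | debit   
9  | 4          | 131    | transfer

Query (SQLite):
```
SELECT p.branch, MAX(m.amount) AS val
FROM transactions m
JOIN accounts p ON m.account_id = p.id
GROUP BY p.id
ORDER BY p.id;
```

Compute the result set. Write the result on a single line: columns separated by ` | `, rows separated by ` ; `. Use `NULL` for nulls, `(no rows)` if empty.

Join each transactions row to its accounts via account_id.
Group joined rows by accounts.id; compute MAX(m.amount) per group.
  1: ids {1, 2, 3} → MAX(m.amount)=251
  4: ids {8, 9} → MAX(m.amount)=131
  5: ids {4, 5, 6, 7} → MAX(m.amount)=238

Edinburgh | 251 ; Fresno | 131 ; Kyoto | 238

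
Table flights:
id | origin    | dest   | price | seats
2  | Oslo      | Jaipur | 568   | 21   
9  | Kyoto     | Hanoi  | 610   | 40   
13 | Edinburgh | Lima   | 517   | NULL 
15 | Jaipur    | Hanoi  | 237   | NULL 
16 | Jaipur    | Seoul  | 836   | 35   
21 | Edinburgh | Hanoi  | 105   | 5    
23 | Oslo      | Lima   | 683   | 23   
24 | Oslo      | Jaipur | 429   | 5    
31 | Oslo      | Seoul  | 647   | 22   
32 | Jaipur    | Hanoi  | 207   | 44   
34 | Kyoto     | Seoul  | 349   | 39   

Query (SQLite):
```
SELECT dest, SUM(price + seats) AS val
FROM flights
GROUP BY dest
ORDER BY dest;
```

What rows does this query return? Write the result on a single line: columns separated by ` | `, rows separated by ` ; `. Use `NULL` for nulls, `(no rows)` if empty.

Hanoi | 1011 ; Jaipur | 1023 ; Lima | 706 ; Seoul | 1928

For each row compute price + seats.
Group by dest; take SUM of the expression per group.
  Hanoi: ids {9, 15, 21, 32} → SUM(price + seats)=1011
  Jaipur: ids {2, 24} → SUM(price + seats)=1023
  Lima: ids {13, 23} → SUM(price + seats)=706
  Seoul: ids {16, 31, 34} → SUM(price + seats)=1928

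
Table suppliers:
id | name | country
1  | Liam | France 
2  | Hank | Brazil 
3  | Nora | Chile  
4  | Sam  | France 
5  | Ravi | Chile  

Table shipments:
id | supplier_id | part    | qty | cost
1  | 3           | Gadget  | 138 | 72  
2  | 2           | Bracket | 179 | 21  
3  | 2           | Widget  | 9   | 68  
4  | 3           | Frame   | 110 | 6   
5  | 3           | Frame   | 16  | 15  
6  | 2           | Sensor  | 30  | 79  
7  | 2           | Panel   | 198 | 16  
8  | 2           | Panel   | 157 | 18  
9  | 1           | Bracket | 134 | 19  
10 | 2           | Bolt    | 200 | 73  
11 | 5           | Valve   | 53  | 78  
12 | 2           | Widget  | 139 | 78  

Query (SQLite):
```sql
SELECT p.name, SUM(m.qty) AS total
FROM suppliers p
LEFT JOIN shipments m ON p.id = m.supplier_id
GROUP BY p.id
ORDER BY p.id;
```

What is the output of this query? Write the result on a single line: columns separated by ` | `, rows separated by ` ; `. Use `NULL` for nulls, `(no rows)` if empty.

LEFT JOIN keeps every suppliers row; unmatched ones get NULL for shipments columns.
Group by suppliers.id and compute SUM(m.qty). SUM over an all-NULL group is NULL.
  1: ids {9} → SUM(m.qty)=134
  2: ids {2, 3, 6, 7, 8, 10, 12} → SUM(m.qty)=912
  3: ids {1, 4, 5} → SUM(m.qty)=264
  4: ids {—} → SUM(m.qty)=NULL
  5: ids {11} → SUM(m.qty)=53

Liam | 134 ; Hank | 912 ; Nora | 264 ; Sam | NULL ; Ravi | 53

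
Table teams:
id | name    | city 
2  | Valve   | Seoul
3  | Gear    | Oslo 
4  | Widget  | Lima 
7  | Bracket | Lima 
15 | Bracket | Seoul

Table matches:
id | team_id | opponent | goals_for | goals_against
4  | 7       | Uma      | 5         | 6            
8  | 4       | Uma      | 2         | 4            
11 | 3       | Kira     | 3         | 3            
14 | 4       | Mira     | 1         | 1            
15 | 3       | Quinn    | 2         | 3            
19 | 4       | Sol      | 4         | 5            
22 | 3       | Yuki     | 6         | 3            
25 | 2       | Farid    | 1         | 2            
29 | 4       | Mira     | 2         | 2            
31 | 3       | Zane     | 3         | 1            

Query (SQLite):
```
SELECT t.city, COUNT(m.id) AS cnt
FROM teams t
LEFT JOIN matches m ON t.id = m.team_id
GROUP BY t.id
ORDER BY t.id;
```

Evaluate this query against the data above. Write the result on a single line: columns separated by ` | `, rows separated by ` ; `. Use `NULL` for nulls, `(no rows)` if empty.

Seoul | 1 ; Oslo | 4 ; Lima | 4 ; Lima | 1 ; Seoul | 0

LEFT JOIN keeps every teams row; unmatched ones get NULL for matches columns.
Group by teams.id and compute COUNT(m.id). COUNT(col) of an all-NULL group is 0.
  2: ids {25} → COUNT(m.id)=1
  3: ids {11, 15, 22, 31} → COUNT(m.id)=4
  4: ids {8, 14, 19, 29} → COUNT(m.id)=4
  7: ids {4} → COUNT(m.id)=1
  15: ids {—} → COUNT(m.id)=0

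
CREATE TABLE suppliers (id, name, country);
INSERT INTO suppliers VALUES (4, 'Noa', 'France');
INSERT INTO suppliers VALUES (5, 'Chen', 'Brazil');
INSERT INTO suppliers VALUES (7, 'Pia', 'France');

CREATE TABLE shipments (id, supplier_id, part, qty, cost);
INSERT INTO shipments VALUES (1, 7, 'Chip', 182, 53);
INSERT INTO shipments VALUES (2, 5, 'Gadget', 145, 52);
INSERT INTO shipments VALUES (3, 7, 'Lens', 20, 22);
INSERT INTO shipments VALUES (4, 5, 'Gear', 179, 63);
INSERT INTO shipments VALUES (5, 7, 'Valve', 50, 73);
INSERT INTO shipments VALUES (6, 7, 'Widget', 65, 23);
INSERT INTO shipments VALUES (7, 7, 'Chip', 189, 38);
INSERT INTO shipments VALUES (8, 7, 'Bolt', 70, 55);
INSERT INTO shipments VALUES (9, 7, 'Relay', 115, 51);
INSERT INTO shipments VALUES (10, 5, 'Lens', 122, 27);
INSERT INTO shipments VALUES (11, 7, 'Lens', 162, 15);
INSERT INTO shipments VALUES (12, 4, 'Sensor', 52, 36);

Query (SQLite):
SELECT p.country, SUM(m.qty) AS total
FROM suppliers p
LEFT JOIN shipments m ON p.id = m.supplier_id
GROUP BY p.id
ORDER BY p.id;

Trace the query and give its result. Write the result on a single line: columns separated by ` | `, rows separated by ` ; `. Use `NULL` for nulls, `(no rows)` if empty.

France | 52 ; Brazil | 446 ; France | 853

LEFT JOIN keeps every suppliers row; unmatched ones get NULL for shipments columns.
Group by suppliers.id and compute SUM(m.qty). SUM over an all-NULL group is NULL.
  4: ids {12} → SUM(m.qty)=52
  5: ids {2, 4, 10} → SUM(m.qty)=446
  7: ids {1, 3, 5, 6, 7, 8, 9, 11} → SUM(m.qty)=853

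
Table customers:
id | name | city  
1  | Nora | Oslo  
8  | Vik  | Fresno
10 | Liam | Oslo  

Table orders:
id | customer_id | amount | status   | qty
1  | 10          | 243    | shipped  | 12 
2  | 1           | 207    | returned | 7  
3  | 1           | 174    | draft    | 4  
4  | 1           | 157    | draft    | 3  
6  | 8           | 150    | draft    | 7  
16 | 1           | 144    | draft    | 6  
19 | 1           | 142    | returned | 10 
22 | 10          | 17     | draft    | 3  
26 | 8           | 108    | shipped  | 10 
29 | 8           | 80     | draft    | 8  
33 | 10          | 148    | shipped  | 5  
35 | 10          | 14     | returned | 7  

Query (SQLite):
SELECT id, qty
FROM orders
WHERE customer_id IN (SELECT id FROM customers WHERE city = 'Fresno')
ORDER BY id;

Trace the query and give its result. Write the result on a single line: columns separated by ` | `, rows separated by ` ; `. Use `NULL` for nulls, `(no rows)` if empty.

Inner query: customers.id where city = 'Fresno'.
Outer: keep orders rows whose customer_id is in that set.
Inner query → {8}

6 | 7 ; 26 | 10 ; 29 | 8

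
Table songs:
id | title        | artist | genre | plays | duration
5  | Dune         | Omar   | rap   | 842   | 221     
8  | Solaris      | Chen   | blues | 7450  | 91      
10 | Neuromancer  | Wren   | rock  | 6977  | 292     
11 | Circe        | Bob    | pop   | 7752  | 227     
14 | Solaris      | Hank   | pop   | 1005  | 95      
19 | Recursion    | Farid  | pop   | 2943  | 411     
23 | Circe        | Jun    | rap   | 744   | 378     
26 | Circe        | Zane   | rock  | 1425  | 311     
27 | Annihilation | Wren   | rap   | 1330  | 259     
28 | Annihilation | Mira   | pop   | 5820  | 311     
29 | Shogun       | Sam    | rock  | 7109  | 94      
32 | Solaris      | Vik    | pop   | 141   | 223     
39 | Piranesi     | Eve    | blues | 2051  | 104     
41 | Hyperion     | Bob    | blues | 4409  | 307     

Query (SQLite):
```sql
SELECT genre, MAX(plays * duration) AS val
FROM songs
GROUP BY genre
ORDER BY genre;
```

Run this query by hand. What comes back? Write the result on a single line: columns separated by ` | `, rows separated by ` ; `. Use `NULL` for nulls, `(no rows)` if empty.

blues | 1353563 ; pop | 1810020 ; rap | 344470 ; rock | 2037284

For each row compute plays * duration.
Group by genre; take MAX of the expression per group.
  blues: ids {8, 39, 41} → MAX(plays * duration)=1353563
  pop: ids {11, 14, 19, 28, 32} → MAX(plays * duration)=1810020
  rap: ids {5, 23, 27} → MAX(plays * duration)=344470
  rock: ids {10, 26, 29} → MAX(plays * duration)=2037284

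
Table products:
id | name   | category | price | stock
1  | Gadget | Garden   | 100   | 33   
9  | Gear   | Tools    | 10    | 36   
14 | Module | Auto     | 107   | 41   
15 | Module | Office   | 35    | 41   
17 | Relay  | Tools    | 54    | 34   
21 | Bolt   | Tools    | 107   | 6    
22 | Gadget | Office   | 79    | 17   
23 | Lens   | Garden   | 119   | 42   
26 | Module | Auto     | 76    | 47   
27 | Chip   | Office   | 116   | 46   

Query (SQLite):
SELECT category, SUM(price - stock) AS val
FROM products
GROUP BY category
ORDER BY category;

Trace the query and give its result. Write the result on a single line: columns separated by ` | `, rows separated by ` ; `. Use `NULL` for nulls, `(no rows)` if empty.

Auto | 95 ; Garden | 144 ; Office | 126 ; Tools | 95

For each row compute price - stock.
Group by category; take SUM of the expression per group.
  Auto: ids {14, 26} → SUM(price - stock)=95
  Garden: ids {1, 23} → SUM(price - stock)=144
  Office: ids {15, 22, 27} → SUM(price - stock)=126
  Tools: ids {9, 17, 21} → SUM(price - stock)=95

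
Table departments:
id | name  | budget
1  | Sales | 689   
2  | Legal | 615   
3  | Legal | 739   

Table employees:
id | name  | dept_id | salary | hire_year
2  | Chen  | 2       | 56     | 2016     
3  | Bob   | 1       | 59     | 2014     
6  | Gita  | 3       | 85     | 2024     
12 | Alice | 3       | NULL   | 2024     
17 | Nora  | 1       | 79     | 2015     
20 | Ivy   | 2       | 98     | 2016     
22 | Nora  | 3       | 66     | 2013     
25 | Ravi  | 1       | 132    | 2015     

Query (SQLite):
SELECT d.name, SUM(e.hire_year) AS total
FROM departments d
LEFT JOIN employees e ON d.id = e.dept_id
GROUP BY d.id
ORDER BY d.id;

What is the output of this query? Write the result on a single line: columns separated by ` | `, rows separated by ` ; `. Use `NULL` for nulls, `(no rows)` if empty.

LEFT JOIN keeps every departments row; unmatched ones get NULL for employees columns.
Group by departments.id and compute SUM(e.hire_year). SUM over an all-NULL group is NULL.
  1: ids {3, 17, 25} → SUM(e.hire_year)=6044
  2: ids {2, 20} → SUM(e.hire_year)=4032
  3: ids {6, 12, 22} → SUM(e.hire_year)=6061

Sales | 6044 ; Legal | 4032 ; Legal | 6061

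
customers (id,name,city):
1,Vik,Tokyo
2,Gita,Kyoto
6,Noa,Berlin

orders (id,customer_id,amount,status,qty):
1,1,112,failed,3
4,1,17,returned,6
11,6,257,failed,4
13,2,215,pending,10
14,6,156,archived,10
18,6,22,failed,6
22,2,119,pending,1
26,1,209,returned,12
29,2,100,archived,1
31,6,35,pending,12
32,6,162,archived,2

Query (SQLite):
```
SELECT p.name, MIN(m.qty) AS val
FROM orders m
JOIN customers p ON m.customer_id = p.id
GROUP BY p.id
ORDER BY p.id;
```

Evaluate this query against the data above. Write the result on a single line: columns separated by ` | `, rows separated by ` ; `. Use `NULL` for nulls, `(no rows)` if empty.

Vik | 3 ; Gita | 1 ; Noa | 2

Join each orders row to its customers via customer_id.
Group joined rows by customers.id; compute MIN(m.qty) per group.
  1: ids {1, 4, 26} → MIN(m.qty)=3
  2: ids {13, 22, 29} → MIN(m.qty)=1
  6: ids {11, 14, 18, 31, 32} → MIN(m.qty)=2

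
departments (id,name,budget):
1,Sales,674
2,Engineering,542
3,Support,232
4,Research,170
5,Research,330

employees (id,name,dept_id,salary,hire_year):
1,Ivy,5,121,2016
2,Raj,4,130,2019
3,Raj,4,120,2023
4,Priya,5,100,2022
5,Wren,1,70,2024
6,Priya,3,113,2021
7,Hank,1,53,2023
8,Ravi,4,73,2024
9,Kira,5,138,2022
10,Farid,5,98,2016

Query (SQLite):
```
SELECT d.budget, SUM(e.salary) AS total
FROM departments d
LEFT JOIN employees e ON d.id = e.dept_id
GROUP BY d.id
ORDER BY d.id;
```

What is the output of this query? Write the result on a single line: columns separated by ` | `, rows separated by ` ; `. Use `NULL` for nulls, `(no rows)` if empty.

LEFT JOIN keeps every departments row; unmatched ones get NULL for employees columns.
Group by departments.id and compute SUM(e.salary). SUM over an all-NULL group is NULL.
  1: ids {5, 7} → SUM(e.salary)=123
  2: ids {—} → SUM(e.salary)=NULL
  3: ids {6} → SUM(e.salary)=113
  4: ids {2, 3, 8} → SUM(e.salary)=323
  5: ids {1, 4, 9, 10} → SUM(e.salary)=457

674 | 123 ; 542 | NULL ; 232 | 113 ; 170 | 323 ; 330 | 457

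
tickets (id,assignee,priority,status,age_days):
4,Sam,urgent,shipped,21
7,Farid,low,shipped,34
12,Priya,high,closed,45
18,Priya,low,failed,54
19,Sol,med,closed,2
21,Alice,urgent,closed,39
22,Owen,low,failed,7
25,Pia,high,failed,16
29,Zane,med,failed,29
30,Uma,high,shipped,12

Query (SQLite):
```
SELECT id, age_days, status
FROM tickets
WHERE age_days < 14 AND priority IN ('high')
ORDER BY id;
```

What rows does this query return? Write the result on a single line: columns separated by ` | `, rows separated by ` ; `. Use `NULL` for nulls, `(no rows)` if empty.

30 | 12 | shipped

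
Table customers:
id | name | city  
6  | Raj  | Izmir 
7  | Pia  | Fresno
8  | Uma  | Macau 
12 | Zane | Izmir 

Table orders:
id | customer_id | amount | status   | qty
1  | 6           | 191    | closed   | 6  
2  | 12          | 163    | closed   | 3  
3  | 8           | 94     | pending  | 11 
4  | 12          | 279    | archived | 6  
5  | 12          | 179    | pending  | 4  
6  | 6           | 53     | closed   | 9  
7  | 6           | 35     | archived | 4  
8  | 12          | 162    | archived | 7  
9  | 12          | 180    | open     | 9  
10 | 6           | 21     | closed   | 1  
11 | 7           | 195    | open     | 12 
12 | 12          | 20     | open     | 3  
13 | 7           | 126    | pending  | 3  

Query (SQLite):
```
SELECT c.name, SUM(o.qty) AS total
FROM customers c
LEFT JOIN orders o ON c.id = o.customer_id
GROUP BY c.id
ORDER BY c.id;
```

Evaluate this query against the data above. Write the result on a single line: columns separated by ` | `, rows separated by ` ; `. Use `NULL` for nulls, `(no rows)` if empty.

LEFT JOIN keeps every customers row; unmatched ones get NULL for orders columns.
Group by customers.id and compute SUM(o.qty). SUM over an all-NULL group is NULL.
  6: ids {1, 6, 7, 10} → SUM(o.qty)=20
  7: ids {11, 13} → SUM(o.qty)=15
  8: ids {3} → SUM(o.qty)=11
  12: ids {2, 4, 5, 8, 9, 12} → SUM(o.qty)=32

Raj | 20 ; Pia | 15 ; Uma | 11 ; Zane | 32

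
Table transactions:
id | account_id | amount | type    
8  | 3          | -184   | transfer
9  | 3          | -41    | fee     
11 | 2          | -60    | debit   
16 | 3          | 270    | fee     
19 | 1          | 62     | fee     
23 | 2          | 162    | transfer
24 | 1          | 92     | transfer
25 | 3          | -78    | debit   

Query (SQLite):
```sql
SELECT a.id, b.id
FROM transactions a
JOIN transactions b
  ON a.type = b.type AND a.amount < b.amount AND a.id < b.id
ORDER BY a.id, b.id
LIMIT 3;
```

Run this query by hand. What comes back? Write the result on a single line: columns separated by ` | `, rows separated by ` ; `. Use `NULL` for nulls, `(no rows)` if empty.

Pairs (a,b) with same type, a.amount < b.amount, a.id < b.id.
type groups: debit:{11,25} fee:{9,16,19} transfer:{8,23,24}
Ordered by (a.id, b.id); first 3.

8 | 23 ; 8 | 24 ; 9 | 16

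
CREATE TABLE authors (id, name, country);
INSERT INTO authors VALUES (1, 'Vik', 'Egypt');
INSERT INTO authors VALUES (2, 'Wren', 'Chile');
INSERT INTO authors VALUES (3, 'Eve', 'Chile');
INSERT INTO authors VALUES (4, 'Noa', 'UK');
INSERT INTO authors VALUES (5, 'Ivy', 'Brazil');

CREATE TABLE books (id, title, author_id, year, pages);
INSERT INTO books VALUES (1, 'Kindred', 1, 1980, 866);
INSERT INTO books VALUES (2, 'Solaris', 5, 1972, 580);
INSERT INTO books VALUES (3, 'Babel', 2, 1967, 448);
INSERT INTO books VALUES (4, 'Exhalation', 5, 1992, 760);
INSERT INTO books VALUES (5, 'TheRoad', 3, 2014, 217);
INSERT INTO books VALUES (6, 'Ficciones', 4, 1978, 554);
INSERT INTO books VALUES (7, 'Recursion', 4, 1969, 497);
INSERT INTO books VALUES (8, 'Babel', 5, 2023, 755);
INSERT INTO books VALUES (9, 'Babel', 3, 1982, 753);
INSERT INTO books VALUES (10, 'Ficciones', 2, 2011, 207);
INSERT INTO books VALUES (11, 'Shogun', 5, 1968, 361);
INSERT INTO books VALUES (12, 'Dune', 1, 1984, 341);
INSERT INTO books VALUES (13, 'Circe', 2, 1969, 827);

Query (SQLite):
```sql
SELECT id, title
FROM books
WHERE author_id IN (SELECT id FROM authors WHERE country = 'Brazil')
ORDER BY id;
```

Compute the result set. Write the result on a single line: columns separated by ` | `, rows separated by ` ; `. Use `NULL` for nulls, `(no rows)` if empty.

2 | Solaris ; 4 | Exhalation ; 8 | Babel ; 11 | Shogun

Inner query: authors.id where country = 'Brazil'.
Outer: keep books rows whose author_id is in that set.
Inner query → {5}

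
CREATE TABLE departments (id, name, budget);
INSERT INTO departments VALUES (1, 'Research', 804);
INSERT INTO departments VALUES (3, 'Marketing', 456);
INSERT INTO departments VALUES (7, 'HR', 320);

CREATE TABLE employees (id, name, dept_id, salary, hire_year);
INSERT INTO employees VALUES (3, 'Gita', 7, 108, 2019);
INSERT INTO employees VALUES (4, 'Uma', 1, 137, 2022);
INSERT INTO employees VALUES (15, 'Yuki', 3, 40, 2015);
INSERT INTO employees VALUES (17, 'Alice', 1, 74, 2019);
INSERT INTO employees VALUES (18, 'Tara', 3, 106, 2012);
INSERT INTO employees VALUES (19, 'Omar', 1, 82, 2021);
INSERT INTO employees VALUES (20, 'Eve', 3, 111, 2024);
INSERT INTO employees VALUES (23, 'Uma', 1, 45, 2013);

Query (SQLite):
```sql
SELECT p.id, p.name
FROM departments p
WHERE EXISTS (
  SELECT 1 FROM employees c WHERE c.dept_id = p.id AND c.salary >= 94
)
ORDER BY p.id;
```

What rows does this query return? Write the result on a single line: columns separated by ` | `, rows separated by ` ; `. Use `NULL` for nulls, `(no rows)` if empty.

For each departments row, check whether any employees with matching dept_id has salary >= 94.
Keep rows where that is true.

1 | Research ; 3 | Marketing ; 7 | HR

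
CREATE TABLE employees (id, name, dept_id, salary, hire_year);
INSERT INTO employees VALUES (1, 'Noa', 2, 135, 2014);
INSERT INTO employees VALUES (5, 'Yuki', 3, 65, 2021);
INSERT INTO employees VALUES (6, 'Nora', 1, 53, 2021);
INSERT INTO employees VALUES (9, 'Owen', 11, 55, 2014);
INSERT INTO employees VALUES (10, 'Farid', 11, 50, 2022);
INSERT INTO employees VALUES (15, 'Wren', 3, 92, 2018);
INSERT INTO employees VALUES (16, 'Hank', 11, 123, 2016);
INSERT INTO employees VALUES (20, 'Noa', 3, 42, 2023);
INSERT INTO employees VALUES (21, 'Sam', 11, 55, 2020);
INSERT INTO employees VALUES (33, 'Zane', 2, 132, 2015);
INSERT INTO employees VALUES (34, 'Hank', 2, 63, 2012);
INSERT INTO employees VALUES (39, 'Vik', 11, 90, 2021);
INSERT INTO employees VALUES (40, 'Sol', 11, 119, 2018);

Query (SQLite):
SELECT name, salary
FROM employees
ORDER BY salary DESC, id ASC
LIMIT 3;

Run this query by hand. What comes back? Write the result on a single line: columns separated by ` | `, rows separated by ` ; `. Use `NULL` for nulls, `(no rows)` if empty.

Sort by salary desc, tiebreak id asc: (135, id=1), (132, id=33), (123, id=16), (119, id=40), (92, id=15), (90, id=39) …. Take first 3.

Noa | 135 ; Zane | 132 ; Hank | 123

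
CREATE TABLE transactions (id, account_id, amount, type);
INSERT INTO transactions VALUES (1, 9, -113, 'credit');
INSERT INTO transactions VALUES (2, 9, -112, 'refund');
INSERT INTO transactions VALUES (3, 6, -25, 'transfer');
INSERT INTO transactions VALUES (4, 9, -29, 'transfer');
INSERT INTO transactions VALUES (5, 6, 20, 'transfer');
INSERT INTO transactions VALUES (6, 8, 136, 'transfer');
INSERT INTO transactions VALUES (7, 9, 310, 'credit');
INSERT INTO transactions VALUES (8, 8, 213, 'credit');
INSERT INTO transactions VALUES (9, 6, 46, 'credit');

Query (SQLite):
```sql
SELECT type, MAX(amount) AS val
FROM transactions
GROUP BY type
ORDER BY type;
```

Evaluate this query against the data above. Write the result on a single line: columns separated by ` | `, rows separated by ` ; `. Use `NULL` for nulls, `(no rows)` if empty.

Partition transactions by type; compute MAX(amount) within each group.
  credit: ids {1, 7, 8, 9} → MAX(amount)=310
  refund: ids {2} → MAX(amount)=-112
  transfer: ids {3, 4, 5, 6} → MAX(amount)=136

credit | 310 ; refund | -112 ; transfer | 136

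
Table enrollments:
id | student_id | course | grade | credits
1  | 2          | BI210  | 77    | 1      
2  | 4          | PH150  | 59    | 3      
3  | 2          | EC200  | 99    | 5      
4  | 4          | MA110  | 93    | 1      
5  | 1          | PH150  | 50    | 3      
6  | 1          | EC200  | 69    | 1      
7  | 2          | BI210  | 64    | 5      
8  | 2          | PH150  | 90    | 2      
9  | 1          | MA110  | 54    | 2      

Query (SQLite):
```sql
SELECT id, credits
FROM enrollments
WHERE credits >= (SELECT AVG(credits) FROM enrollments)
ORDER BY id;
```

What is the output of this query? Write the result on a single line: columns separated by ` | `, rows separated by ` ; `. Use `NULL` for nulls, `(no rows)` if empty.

Scalar subquery: AVG(credits) over all enrollments rows = 2.555556 (≈; comparison uses full precision).
Keep rows where credits >= that value.

2 | 3 ; 3 | 5 ; 5 | 3 ; 7 | 5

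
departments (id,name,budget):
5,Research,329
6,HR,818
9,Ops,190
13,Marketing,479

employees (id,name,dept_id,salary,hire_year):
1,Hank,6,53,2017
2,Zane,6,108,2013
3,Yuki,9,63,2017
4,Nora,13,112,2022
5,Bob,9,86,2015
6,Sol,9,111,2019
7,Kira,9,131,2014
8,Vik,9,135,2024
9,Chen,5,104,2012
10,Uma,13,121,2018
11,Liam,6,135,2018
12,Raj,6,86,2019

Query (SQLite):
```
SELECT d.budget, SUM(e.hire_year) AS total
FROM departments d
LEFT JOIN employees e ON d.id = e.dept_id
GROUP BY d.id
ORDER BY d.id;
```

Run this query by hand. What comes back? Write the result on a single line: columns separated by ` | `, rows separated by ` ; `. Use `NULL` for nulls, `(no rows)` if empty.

LEFT JOIN keeps every departments row; unmatched ones get NULL for employees columns.
Group by departments.id and compute SUM(e.hire_year). SUM over an all-NULL group is NULL.
  5: ids {9} → SUM(e.hire_year)=2012
  6: ids {1, 2, 11, 12} → SUM(e.hire_year)=8067
  9: ids {3, 5, 6, 7, 8} → SUM(e.hire_year)=10089
  13: ids {4, 10} → SUM(e.hire_year)=4040

329 | 2012 ; 818 | 8067 ; 190 | 10089 ; 479 | 4040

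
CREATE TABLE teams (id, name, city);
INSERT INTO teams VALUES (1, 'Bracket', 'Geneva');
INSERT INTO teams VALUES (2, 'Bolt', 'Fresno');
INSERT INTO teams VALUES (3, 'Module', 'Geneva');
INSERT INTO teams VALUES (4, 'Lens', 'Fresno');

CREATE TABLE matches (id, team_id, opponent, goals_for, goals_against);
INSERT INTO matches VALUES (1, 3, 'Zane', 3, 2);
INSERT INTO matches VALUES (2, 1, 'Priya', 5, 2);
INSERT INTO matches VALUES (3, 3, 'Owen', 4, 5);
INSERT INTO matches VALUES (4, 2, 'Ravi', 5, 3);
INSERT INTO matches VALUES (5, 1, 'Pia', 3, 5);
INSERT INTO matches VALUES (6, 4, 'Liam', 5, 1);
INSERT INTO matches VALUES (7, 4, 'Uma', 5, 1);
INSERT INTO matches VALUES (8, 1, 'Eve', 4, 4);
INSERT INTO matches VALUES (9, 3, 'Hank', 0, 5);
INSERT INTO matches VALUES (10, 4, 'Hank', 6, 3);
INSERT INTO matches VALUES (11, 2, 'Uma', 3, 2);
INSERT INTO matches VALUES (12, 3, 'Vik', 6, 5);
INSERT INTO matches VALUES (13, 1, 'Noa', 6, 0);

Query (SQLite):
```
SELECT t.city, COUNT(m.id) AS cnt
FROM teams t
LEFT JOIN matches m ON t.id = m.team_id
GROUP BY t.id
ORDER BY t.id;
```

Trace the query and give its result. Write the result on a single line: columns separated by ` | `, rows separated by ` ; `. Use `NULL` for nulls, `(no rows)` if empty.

Geneva | 4 ; Fresno | 2 ; Geneva | 4 ; Fresno | 3

LEFT JOIN keeps every teams row; unmatched ones get NULL for matches columns.
Group by teams.id and compute COUNT(m.id). COUNT(col) of an all-NULL group is 0.
  1: ids {2, 5, 8, 13} → COUNT(m.id)=4
  2: ids {4, 11} → COUNT(m.id)=2
  3: ids {1, 3, 9, 12} → COUNT(m.id)=4
  4: ids {6, 7, 10} → COUNT(m.id)=3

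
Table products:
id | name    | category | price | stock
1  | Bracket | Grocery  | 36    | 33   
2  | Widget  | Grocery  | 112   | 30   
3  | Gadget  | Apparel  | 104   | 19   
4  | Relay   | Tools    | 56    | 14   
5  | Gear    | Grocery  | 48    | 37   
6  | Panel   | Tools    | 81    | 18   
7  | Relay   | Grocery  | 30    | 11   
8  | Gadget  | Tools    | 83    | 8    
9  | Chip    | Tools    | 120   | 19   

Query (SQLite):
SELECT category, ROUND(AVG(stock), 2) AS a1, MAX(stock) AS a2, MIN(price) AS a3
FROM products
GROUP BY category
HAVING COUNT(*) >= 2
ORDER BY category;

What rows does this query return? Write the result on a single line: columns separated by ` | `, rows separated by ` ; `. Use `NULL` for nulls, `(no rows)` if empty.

Group products by category.
Per group compute: ROUND(AVG(stock), 2), MAX(stock), MIN(price).
HAVING: drop groups with fewer than 2 rows.
  Apparel: ids {3} → ROUND(AVG(stock), 2)=19, MAX(stock)=19, MIN(price)=104
  Grocery: ids {1, 2, 5, 7} → ROUND(AVG(stock), 2)=27.75, MAX(stock)=37, MIN(price)=30
  Tools: ids {4, 6, 8, 9} → ROUND(AVG(stock), 2)=14.75, MAX(stock)=19, MIN(price)=56

Grocery | 27.75 | 37 | 30 ; Tools | 14.75 | 19 | 56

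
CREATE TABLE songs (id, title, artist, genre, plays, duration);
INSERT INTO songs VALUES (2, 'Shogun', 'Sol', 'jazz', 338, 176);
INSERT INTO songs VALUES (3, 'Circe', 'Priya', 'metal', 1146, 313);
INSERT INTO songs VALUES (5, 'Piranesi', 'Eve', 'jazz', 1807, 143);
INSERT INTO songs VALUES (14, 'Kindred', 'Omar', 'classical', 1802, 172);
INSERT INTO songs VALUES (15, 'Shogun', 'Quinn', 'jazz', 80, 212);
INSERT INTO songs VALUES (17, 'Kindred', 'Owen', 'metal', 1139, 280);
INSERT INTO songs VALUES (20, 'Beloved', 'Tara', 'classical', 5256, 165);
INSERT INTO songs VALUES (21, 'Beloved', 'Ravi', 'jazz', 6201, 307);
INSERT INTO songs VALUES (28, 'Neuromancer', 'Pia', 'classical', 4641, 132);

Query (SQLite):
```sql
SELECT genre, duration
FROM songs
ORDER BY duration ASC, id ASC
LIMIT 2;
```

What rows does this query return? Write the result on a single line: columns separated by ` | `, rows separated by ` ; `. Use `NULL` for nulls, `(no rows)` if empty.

classical | 132 ; jazz | 143

Sort by duration asc, tiebreak id asc: (132, id=28), (143, id=5), (165, id=20), (172, id=14), (176, id=2) …. Take first 2.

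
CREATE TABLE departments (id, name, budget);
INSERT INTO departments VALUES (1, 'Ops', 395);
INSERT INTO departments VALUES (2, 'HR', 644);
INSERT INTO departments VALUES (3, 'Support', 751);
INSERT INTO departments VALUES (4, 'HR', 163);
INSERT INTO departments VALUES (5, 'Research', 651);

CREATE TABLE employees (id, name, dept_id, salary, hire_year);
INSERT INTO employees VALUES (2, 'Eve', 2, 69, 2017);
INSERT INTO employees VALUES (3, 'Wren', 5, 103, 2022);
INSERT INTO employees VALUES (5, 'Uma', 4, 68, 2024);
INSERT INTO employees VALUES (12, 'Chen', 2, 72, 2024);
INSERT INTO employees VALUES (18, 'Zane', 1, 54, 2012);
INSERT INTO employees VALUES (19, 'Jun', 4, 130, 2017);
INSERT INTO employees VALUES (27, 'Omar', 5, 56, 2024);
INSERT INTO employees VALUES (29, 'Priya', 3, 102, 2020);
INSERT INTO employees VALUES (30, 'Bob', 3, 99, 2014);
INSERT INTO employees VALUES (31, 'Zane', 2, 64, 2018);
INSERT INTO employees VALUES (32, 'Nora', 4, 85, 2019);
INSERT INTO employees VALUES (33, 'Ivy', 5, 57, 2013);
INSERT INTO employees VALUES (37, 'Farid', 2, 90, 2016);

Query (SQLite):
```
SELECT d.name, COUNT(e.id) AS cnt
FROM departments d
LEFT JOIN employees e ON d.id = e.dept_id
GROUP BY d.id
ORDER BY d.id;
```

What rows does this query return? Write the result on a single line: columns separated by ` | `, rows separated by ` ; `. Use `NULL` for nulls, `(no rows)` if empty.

LEFT JOIN keeps every departments row; unmatched ones get NULL for employees columns.
Group by departments.id and compute COUNT(e.id). COUNT(col) of an all-NULL group is 0.
  1: ids {18} → COUNT(e.id)=1
  2: ids {2, 12, 31, 37} → COUNT(e.id)=4
  3: ids {29, 30} → COUNT(e.id)=2
  4: ids {5, 19, 32} → COUNT(e.id)=3
  5: ids {3, 27, 33} → COUNT(e.id)=3

Ops | 1 ; HR | 4 ; Support | 2 ; HR | 3 ; Research | 3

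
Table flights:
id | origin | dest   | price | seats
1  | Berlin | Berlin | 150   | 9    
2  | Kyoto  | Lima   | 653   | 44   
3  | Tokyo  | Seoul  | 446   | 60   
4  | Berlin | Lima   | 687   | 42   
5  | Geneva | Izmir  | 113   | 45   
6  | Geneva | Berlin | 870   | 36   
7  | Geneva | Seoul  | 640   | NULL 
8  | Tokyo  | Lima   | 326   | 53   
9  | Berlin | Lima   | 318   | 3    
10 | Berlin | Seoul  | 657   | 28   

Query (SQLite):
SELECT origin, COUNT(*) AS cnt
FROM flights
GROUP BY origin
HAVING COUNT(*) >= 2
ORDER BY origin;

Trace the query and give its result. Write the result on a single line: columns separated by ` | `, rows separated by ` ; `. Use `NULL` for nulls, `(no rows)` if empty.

Berlin | 4 ; Geneva | 3 ; Tokyo | 2

Partition flights by origin; compute COUNT(*) within each group.
HAVING: keep groups with count ≥ 2.
  Berlin: ids {1, 4, 9, 10} → COUNT(*)=4
  Geneva: ids {5, 6, 7} → COUNT(*)=3
  Kyoto: ids {2} → COUNT(*)=1
  Tokyo: ids {3, 8} → COUNT(*)=2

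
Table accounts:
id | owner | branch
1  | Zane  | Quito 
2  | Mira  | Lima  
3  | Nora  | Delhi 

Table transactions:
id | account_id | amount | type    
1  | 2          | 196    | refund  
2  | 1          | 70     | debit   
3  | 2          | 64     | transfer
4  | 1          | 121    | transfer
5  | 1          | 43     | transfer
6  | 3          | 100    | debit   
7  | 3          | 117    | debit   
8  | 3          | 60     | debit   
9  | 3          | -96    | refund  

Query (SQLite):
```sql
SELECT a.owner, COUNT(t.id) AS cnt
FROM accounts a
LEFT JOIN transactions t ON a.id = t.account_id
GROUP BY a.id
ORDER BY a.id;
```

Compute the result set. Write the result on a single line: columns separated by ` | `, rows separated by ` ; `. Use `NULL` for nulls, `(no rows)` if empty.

LEFT JOIN keeps every accounts row; unmatched ones get NULL for transactions columns.
Group by accounts.id and compute COUNT(t.id). COUNT(col) of an all-NULL group is 0.
  1: ids {2, 4, 5} → COUNT(t.id)=3
  2: ids {1, 3} → COUNT(t.id)=2
  3: ids {6, 7, 8, 9} → COUNT(t.id)=4

Zane | 3 ; Mira | 2 ; Nora | 4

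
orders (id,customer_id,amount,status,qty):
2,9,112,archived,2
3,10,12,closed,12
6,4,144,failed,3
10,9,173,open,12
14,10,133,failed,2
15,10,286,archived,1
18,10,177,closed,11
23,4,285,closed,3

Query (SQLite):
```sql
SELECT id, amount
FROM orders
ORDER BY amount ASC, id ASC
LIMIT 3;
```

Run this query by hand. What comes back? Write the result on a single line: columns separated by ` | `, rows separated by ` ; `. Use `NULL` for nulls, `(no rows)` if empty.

3 | 12 ; 2 | 112 ; 14 | 133

Sort by amount asc, tiebreak id asc: (12, id=3), (112, id=2), (133, id=14), (144, id=6), (173, id=10), (177, id=18) …. Take first 3.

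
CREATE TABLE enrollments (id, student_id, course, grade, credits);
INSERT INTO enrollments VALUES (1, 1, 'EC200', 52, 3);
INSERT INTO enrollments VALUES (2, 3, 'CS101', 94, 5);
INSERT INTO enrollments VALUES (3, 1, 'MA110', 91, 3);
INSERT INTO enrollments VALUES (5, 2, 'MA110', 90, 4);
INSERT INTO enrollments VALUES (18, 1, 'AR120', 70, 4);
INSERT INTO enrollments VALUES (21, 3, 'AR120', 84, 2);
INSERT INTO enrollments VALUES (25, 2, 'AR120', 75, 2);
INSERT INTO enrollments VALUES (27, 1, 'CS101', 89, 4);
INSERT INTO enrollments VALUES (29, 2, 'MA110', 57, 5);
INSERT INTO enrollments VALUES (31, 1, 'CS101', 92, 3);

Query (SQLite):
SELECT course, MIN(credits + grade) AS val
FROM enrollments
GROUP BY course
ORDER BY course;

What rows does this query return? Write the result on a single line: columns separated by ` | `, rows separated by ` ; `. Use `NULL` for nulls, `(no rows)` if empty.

AR120 | 74 ; CS101 | 93 ; EC200 | 55 ; MA110 | 62

For each row compute credits + grade.
Group by course; take MIN of the expression per group.
  AR120: ids {18, 21, 25} → MIN(credits + grade)=74
  CS101: ids {2, 27, 31} → MIN(credits + grade)=93
  EC200: ids {1} → MIN(credits + grade)=55
  MA110: ids {3, 5, 29} → MIN(credits + grade)=62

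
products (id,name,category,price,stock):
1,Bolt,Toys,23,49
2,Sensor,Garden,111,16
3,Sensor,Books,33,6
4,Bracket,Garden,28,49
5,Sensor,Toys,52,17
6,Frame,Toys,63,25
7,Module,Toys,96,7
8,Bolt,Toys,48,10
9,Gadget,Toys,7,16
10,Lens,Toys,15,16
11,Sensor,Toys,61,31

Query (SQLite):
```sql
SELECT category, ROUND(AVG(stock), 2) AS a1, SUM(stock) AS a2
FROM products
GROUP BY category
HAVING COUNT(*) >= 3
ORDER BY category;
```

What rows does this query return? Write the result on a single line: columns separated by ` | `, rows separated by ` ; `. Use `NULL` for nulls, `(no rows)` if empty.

Group products by category.
Per group compute: ROUND(AVG(stock), 2), SUM(stock).
HAVING: drop groups with fewer than 3 rows.
  Books: ids {3} → ROUND(AVG(stock), 2)=6, SUM(stock)=6
  Garden: ids {2, 4} → ROUND(AVG(stock), 2)=32.5, SUM(stock)=65
  Toys: ids {1, 5, 6, 7, 8, 9, 10, 11} → ROUND(AVG(stock), 2)=21.38, SUM(stock)=171

Toys | 21.38 | 171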